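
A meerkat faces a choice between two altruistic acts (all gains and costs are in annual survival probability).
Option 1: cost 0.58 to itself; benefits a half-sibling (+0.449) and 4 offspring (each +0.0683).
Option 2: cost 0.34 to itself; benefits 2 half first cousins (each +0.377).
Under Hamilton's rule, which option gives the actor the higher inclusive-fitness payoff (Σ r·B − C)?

Option 2

Option 1: r to a half-sibling = 0.25.
Option 1: r to an offspring = 0.5.
Option 1: Σ r·B − C = (1·0.25·0.449 + 4·0.5·0.0683) − 0.58 = -0.33115.
Option 2: r to a half first cousin = 0.0625.
Option 2: Σ r·B − C = (2·0.0625·0.377) − 0.34 = -0.292875.
Option 2 has the higher net inclusive-fitness payoff.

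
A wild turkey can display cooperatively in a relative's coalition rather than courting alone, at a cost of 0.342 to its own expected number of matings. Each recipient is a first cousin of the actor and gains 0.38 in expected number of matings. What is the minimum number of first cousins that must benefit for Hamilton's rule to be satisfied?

r to a first cousin = 1/8 (first cousins share one grandparent pair — two paths of length 4: r = 2·(1/2)^4 = 1/8).
Hamilton's rule: n·r·B > C  ⇒  n > C/(r·B) = 0.342/(0.125·0.38) = 7.2.
The smallest integer exceeding 7.2 is 8.

8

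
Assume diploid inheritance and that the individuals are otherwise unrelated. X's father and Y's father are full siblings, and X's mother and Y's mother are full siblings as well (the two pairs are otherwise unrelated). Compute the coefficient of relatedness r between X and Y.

0.25

Relatedness sums over independent paths through distinct common ancestors.
X and Y are related in two ways: first cousins through their fathers (r = 1/8) and first cousins through their mothers (r = 1/8) — i.e. double first cousins.
r = 1/8 + 1/8 = 1/4 = 0.25.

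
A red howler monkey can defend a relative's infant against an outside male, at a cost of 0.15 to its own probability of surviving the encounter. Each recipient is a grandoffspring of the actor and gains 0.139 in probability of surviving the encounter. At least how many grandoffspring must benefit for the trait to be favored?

5

r to a grandoffspring = 1/4 (two parent–offspring links: r = (1/2)^2 = 1/4).
Hamilton's rule: n·r·B > C  ⇒  n > C/(r·B) = 0.15/(0.25·0.139) = 4.317.
The smallest integer exceeding 4.317 is 5.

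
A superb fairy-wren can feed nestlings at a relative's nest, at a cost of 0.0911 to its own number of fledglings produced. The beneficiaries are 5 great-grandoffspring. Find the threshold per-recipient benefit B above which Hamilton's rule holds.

r to a great-grandoffspring = 0.125 (three parent–offspring links: r = (1/2)^3 = 1/8).
Hamilton's rule with n recipients of equal r: n·r·B > C, so B > C/(n·r) = 0.0911/(5·0.125) = 0.1458.

0.1458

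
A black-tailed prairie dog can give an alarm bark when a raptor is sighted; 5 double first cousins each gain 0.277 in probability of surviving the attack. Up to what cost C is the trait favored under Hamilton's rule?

0.34625

r to a double first cousin = 1/4 (double first cousins share both grandparent pairs — four paths of length 4: r = 4·(1/2)^4 = 1/4).
Hamilton's rule: n·r·B > C, so the trait is favored while C < n·r·B = 5·0.25·0.277 = 0.34625.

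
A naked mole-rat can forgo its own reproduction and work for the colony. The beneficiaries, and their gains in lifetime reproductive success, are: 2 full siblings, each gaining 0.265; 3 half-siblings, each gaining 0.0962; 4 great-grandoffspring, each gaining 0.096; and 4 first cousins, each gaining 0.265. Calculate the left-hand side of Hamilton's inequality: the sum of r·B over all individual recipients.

0.51765

r to a full sibling = 0.5 (full sibs share both parents — two paths of length 2: r = 2·(1/2)^2 = 1/2).
r to a half-sibling = 1/4 (half-sibs share one parent — one path of length 2: r = (1/2)^2 = 1/4).
r to a great-grandoffspring = 1/8 (three parent–offspring links: r = (1/2)^3 = 1/8).
r to a first cousin = 0.125 (first cousins share one grandparent pair — two paths of length 4: r = 2·(1/2)^4 = 1/8).
Summing one r·B term per recipient: 2·0.5·0.265 + 3·0.25·0.0962 + 4·0.125·0.096 + 4·0.125·0.265 = 0.51765.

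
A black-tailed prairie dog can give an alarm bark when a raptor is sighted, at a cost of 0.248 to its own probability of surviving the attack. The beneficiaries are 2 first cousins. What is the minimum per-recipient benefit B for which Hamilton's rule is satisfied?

0.992

r to a first cousin = 0.125 (first cousins share one grandparent pair — two paths of length 4: r = 2·(1/2)^4 = 1/8).
Hamilton's rule with n recipients of equal r: n·r·B > C, so B > C/(n·r) = 0.248/(2·0.125) = 0.992.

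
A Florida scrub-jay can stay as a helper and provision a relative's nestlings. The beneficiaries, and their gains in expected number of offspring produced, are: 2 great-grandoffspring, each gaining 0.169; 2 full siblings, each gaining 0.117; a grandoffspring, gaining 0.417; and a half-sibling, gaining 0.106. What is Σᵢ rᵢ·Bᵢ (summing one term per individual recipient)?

0.29

r to a great-grandoffspring = 0.125 (three parent–offspring links: r = (1/2)^3 = 1/8).
r to a full sibling = 0.5 (full sibs share both parents — two paths of length 2: r = 2·(1/2)^2 = 1/2).
r to a grandoffspring = 1/4 (two parent–offspring links: r = (1/2)^2 = 1/4).
r to a half-sibling = 1/4 (half-sibs share one parent — one path of length 2: r = (1/2)^2 = 1/4).
Summing one r·B term per recipient: 2·0.125·0.169 + 2·0.5·0.117 + 1·0.25·0.417 + 1·0.25·0.106 = 0.29.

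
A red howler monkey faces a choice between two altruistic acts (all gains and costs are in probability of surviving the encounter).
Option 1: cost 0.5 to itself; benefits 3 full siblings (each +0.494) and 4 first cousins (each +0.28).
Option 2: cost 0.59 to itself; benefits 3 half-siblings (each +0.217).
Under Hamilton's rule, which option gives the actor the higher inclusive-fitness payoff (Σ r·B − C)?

Option 1: r to a full sibling = 0.5.
Option 1: r to a first cousin = 0.125.
Option 1: Σ r·B − C = (3·0.5·0.494 + 4·0.125·0.28) − 0.5 = 0.381.
Option 2: r to a half-sibling = 0.25.
Option 2: Σ r·B − C = (3·0.25·0.217) − 0.59 = -0.42725.
Option 1 has the higher net inclusive-fitness payoff.

Option 1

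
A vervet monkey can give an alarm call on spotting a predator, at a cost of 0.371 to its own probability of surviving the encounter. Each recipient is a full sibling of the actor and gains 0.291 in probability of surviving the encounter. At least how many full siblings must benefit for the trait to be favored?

3

r to a full sibling = 1/2 (full sibs share both parents — two paths of length 2: r = 2·(1/2)^2 = 1/2).
Hamilton's rule: n·r·B > C  ⇒  n > C/(r·B) = 0.371/(0.5·0.291) = 2.55.
The smallest integer exceeding 2.55 is 3.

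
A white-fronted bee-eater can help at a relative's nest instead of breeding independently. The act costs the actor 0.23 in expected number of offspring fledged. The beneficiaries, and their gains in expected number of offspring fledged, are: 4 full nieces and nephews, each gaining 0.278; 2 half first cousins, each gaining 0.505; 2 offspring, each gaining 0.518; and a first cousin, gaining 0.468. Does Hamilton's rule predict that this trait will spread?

Yes

Hamilton's rule: the trait is favored when the sum of r·B over every recipient exceeds the actor's cost C.
r to a full niece or nephew = 0.25 (full aunt/uncle↔niece/nephew: two paths of length 3 through the shared grandparent pair: r = 2·(1/2)^3 = 1/4).
r to a half first cousin = 1/16 (half first cousins share one grandparent — one path of length 4: r = (1/2)^4 = 1/16).
r to an offspring = 0.5 (one parent–offspring link: r = (1/2)^1 = 1/2).
r to a first cousin = 0.125 (first cousins share one grandparent pair — two paths of length 4: r = 2·(1/2)^4 = 1/8).
Summing one r·B term per recipient: 4·0.25·0.278 + 2·0.0625·0.505 + 2·0.5·0.518 + 1·0.125·0.468 = 0.917625.
0.917625 > 0.23: the indirect benefit exceeds the cost.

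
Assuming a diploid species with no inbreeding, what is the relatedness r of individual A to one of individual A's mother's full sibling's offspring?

Each parent–offspring link contributes a factor of 1/2, and independent paths through distinct common ancestors add.
First cousins share one grandparent pair — two paths of length 4: r = 2·(1/2)^4 = 1/8.

0.125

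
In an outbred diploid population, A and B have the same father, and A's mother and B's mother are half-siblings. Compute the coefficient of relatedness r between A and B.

With two independent routes of shared ancestry, r is the sum of the two contributions.
A and B are related in two ways: half-sibs through their shared father (r = 1/4) and half first cousins through their mothers (r = 1/16).
r = 1/4 + 1/16 = 5/16 = 0.3125.

0.3125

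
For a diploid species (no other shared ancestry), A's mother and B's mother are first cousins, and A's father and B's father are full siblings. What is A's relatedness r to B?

0.15625

With two independent routes of shared ancestry, r is the sum of the two contributions.
A and B are related in two ways: second cousins through their mothers (r = 1/32) and first cousins through their fathers (r = 1/8).
r = 1/32 + 1/8 = 0.15625.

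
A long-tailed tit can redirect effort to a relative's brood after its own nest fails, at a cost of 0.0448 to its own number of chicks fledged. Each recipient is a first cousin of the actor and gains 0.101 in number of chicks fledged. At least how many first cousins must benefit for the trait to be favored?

r to a first cousin = 0.125 (first cousins share one grandparent pair — two paths of length 4: r = 2·(1/2)^4 = 1/8).
Hamilton's rule: n·r·B > C  ⇒  n > C/(r·B) = 0.0448/(0.125·0.101) = 3.549.
The smallest integer exceeding 3.549 is 4.

4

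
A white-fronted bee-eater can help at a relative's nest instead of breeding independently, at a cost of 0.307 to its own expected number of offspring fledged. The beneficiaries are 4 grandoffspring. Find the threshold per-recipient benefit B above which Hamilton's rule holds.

r to a grandoffspring = 0.25 (two parent–offspring links: r = (1/2)^2 = 1/4).
Hamilton's rule with n recipients of equal r: n·r·B > C, so B > C/(n·r) = 0.307/(4·0.25) = 0.307.

0.307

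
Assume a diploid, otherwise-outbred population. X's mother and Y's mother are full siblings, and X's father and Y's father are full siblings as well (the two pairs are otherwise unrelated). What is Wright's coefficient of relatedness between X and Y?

0.25

Wright's path rule: contributions from independent ancestry routes add.
X and Y are related in two ways: first cousins through their mothers (r = 1/8) and first cousins through their fathers (r = 1/8) — i.e. double first cousins.
r = 1/8 + 1/8 = 0.25.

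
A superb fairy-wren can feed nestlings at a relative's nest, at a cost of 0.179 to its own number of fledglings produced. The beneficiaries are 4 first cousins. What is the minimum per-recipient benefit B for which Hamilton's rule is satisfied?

0.358

r to a first cousin = 1/8 (first cousins share one grandparent pair — two paths of length 4: r = 2·(1/2)^4 = 1/8).
Hamilton's rule with n recipients of equal r: n·r·B > C, so B > C/(n·r) = 0.179/(4·0.125) = 0.358.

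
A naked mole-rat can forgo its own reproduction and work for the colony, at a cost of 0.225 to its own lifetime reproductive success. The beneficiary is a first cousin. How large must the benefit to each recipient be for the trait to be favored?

r to a first cousin = 0.125 (first cousins share one grandparent pair — two paths of length 4: r = 2·(1/2)^4 = 1/8).
Hamilton's rule with n recipients of equal r: n·r·B > C, so B > C/(n·r) = 0.225/(1·0.125) = 1.8.

1.8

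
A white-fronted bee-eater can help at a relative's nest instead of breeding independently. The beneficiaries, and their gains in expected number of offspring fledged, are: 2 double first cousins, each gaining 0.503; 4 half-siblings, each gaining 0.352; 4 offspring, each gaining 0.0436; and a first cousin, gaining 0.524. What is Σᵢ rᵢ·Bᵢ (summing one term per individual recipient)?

0.7562

r to a double first cousin = 1/4 (double first cousins share both grandparent pairs — four paths of length 4: r = 4·(1/2)^4 = 1/4).
r to a half-sibling = 0.25 (half-sibs share one parent — one path of length 2: r = (1/2)^2 = 1/4).
r to an offspring = 0.5 (one parent–offspring link: r = (1/2)^1 = 1/2).
r to a first cousin = 0.125 (first cousins share one grandparent pair — two paths of length 4: r = 2·(1/2)^4 = 1/8).
Summing one r·B term per recipient: 2·0.25·0.503 + 4·0.25·0.352 + 4·0.5·0.0436 + 1·0.125·0.524 = 0.7562.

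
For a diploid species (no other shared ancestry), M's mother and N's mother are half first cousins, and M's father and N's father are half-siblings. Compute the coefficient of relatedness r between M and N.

Independent pedigree routes through distinct common ancestors add.
M and N are related in two ways: half second cousins through their mothers (r = 1/64) and half first cousins through their fathers (r = 1/16).
r = 1/64 + 1/16 = 5/64 = 0.078125.

0.078125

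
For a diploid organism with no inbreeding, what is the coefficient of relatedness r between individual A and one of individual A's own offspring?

0.5

Each parent–offspring link contributes a factor of 1/2, and independent paths through distinct common ancestors add.
One parent–offspring link: r = (1/2)^1 = 1/2.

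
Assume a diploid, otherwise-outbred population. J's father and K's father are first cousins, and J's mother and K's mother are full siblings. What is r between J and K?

0.15625

With two independent routes of shared ancestry, r is the sum of the two contributions.
J and K are related in two ways: second cousins through their fathers (r = 1/32) and first cousins through their mothers (r = 1/8).
r = 1/32 + 1/8 = 5/32 = 0.15625.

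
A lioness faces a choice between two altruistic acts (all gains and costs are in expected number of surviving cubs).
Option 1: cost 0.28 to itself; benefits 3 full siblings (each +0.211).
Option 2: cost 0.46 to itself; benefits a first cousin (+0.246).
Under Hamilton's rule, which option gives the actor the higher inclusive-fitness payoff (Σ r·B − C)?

Option 1

Option 1: r to a full sibling = 0.5.
Option 1: Σ r·B − C = (3·0.5·0.211) − 0.28 = 0.0365.
Option 2: r to a first cousin = 0.125.
Option 2: Σ r·B − C = (1·0.125·0.246) − 0.46 = -0.42925.
Option 1 has the higher net inclusive-fitness payoff.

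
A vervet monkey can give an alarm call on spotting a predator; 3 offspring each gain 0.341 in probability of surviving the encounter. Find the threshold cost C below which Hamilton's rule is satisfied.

r to an offspring = 0.5 (one parent–offspring link: r = (1/2)^1 = 1/2).
Hamilton's rule: n·r·B > C, so the trait is favored while C < n·r·B = 3·0.5·0.341 = 0.5115.

0.5115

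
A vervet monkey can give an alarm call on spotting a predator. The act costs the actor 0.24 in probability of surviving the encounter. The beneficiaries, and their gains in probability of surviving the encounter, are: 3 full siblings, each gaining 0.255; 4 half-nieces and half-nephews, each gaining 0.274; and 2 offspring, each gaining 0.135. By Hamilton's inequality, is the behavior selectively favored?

Hamilton's rule: the trait is favored when the sum of r·B over every recipient exceeds the actor's cost C.
r to a full sibling = 0.5 (full sibs share both parents — two paths of length 2: r = 2·(1/2)^2 = 1/2).
r to a half-niece or half-nephew = 1/8 (half-aunt/uncle↔niece/nephew: one path of length 3: r = (1/2)^3 = 1/8).
r to an offspring = 1/2 (one parent–offspring link: r = (1/2)^1 = 1/2).
Summing one r·B term per recipient: 3·0.5·0.255 + 4·0.125·0.274 + 2·0.5·0.135 = 0.6545.
0.6545 > 0.24: the indirect benefit exceeds the cost.

Yes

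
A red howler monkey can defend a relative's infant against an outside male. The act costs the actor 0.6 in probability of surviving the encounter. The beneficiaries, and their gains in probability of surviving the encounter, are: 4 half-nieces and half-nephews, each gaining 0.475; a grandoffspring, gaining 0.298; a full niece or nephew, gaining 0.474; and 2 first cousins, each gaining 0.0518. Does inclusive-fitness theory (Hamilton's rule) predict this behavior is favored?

No

Hamilton's rule: the trait is favored when the sum of r·B over every recipient exceeds the actor's cost C.
r to a half-niece or half-nephew = 1/8 (half-aunt/uncle↔niece/nephew: one path of length 3: r = (1/2)^3 = 1/8).
r to a grandoffspring = 0.25 (two parent–offspring links: r = (1/2)^2 = 1/4).
r to a full niece or nephew = 1/4 (full aunt/uncle↔niece/nephew: two paths of length 3 through the shared grandparent pair: r = 2·(1/2)^3 = 1/4).
r to a first cousin = 0.125 (first cousins share one grandparent pair — two paths of length 4: r = 2·(1/2)^4 = 1/8).
Summing one r·B term per recipient: 4·0.125·0.475 + 1·0.25·0.298 + 1·0.25·0.474 + 2·0.125·0.0518 = 0.44345.
0.44345 < 0.6: the indirect benefit is less than the cost.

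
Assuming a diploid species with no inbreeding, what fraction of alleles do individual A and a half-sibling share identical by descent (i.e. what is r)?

Half-sibs share one parent — one path of length 2: r = (1/2)^2 = 1/4.

0.25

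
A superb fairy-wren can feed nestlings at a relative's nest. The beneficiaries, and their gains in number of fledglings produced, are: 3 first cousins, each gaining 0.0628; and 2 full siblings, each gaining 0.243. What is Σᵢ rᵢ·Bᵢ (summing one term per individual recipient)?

0.26655

r to a first cousin = 1/8 (first cousins share one grandparent pair — two paths of length 4: r = 2·(1/2)^4 = 1/8).
r to a full sibling = 1/2 (full sibs share both parents — two paths of length 2: r = 2·(1/2)^2 = 1/2).
Summing one r·B term per recipient: 3·0.125·0.0628 + 2·0.5·0.243 = 0.26655.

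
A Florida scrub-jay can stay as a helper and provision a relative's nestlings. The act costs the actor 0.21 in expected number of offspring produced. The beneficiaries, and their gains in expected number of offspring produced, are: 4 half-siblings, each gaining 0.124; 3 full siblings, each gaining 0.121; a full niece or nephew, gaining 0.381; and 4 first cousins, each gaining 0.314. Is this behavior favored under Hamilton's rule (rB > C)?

Hamilton's rule: the trait is favored when the sum of r·B over every recipient exceeds the actor's cost C.
r to a half-sibling = 1/4 (half-sibs share one parent — one path of length 2: r = (1/2)^2 = 1/4).
r to a full sibling = 1/2 (full sibs share both parents — two paths of length 2: r = 2·(1/2)^2 = 1/2).
r to a full niece or nephew = 1/4 (full aunt/uncle↔niece/nephew: two paths of length 3 through the shared grandparent pair: r = 2·(1/2)^3 = 1/4).
r to a first cousin = 1/8 (first cousins share one grandparent pair — two paths of length 4: r = 2·(1/2)^4 = 1/8).
Summing one r·B term per recipient: 4·0.25·0.124 + 3·0.5·0.121 + 1·0.25·0.381 + 4·0.125·0.314 = 0.55775.
0.55775 > 0.21: the indirect benefit exceeds the cost.

Yes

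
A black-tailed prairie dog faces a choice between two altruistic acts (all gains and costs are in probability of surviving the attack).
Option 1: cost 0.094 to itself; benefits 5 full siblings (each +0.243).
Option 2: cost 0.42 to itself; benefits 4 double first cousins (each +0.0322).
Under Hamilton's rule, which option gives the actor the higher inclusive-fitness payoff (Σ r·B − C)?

Option 1: r to a full sibling = 0.5.
Option 1: Σ r·B − C = (5·0.5·0.243) − 0.094 = 0.5135.
Option 2: r to a double first cousin = 0.25.
Option 2: Σ r·B − C = (4·0.25·0.0322) − 0.42 = -0.3878.
Option 1 has the higher net inclusive-fitness payoff.

Option 1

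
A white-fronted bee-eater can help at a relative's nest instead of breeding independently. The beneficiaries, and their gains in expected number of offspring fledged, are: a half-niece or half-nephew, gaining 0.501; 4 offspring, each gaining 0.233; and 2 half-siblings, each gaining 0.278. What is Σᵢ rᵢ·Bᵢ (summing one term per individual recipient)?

0.667625

r to a half-niece or half-nephew = 0.125 (half-aunt/uncle↔niece/nephew: one path of length 3: r = (1/2)^3 = 1/8).
r to an offspring = 1/2 (one parent–offspring link: r = (1/2)^1 = 1/2).
r to a half-sibling = 0.25 (half-sibs share one parent — one path of length 2: r = (1/2)^2 = 1/4).
Summing one r·B term per recipient: 1·0.125·0.501 + 4·0.5·0.233 + 2·0.25·0.278 = 0.667625.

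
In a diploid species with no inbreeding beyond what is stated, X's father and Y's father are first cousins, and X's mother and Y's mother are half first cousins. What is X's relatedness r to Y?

0.046875

Independent pedigree routes through distinct common ancestors add.
X and Y are related in two ways: second cousins through their fathers (r = 1/32) and half second cousins through their mothers (r = 1/64).
r = 1/32 + 1/64 = 3/64 = 0.046875.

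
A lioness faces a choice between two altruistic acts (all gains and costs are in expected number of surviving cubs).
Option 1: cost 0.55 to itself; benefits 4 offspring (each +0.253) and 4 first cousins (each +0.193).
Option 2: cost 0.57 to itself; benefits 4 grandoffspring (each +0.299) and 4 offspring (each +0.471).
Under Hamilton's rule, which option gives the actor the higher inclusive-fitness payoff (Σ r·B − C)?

Option 2

Option 1: r to an offspring = 0.5.
Option 1: r to a first cousin = 0.125.
Option 1: Σ r·B − C = (4·0.5·0.253 + 4·0.125·0.193) − 0.55 = 0.0525.
Option 2: r to a grandoffspring = 0.25.
Option 2: r to an offspring = 0.5.
Option 2: Σ r·B − C = (4·0.25·0.299 + 4·0.5·0.471) − 0.57 = 0.671.
Option 2 has the higher net inclusive-fitness payoff.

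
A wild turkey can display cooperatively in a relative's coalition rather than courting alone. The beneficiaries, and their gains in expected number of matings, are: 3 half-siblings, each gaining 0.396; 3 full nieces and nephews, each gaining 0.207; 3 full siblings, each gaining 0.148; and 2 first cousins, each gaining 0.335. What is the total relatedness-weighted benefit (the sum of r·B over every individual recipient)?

0.758

r to a half-sibling = 1/4 (half-sibs share one parent — one path of length 2: r = (1/2)^2 = 1/4).
r to a full niece or nephew = 0.25 (full aunt/uncle↔niece/nephew: two paths of length 3 through the shared grandparent pair: r = 2·(1/2)^3 = 1/4).
r to a full sibling = 0.5 (full sibs share both parents — two paths of length 2: r = 2·(1/2)^2 = 1/2).
r to a first cousin = 1/8 (first cousins share one grandparent pair — two paths of length 4: r = 2·(1/2)^4 = 1/8).
Summing one r·B term per recipient: 3·0.25·0.396 + 3·0.25·0.207 + 3·0.5·0.148 + 2·0.125·0.335 = 0.758.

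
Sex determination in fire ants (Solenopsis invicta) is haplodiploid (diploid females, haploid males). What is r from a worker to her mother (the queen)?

0.5

One meiotic link between diploid queen and diploid daughter: r = 1/2.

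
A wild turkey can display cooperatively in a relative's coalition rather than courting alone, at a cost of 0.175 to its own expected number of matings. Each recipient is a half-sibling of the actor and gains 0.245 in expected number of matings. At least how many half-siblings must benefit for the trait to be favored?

r to a half-sibling = 0.25 (half-sibs share one parent — one path of length 2: r = (1/2)^2 = 1/4).
Hamilton's rule: n·r·B > C  ⇒  n > C/(r·B) = 0.175/(0.25·0.245) = 2.857.
The smallest integer exceeding 2.857 is 3.

3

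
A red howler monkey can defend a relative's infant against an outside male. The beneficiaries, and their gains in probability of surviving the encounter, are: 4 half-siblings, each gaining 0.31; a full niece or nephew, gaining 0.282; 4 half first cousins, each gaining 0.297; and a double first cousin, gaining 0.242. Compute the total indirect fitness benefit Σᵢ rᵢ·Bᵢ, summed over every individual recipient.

r to a half-sibling = 0.25 (half-sibs share one parent — one path of length 2: r = (1/2)^2 = 1/4).
r to a full niece or nephew = 1/4 (full aunt/uncle↔niece/nephew: two paths of length 3 through the shared grandparent pair: r = 2·(1/2)^3 = 1/4).
r to a half first cousin = 0.0625 (half first cousins share one grandparent — one path of length 4: r = (1/2)^4 = 1/16).
r to a double first cousin = 0.25 (double first cousins share both grandparent pairs — four paths of length 4: r = 4·(1/2)^4 = 1/4).
Summing one r·B term per recipient: 4·0.25·0.31 + 1·0.25·0.282 + 4·0.0625·0.297 + 1·0.25·0.242 = 0.51525.

0.51525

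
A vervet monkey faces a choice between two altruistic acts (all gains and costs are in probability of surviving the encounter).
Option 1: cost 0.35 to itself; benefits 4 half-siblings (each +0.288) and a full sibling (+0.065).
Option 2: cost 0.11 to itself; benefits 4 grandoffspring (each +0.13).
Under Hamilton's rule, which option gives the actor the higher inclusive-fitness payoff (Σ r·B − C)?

Option 2

Option 1: r to a half-sibling = 0.25.
Option 1: r to a full sibling = 0.5.
Option 1: Σ r·B − C = (4·0.25·0.288 + 1·0.5·0.065) − 0.35 = -0.0295.
Option 2: r to a grandoffspring = 0.25.
Option 2: Σ r·B − C = (4·0.25·0.13) − 0.11 = 0.02.
Option 2 has the higher net inclusive-fitness payoff.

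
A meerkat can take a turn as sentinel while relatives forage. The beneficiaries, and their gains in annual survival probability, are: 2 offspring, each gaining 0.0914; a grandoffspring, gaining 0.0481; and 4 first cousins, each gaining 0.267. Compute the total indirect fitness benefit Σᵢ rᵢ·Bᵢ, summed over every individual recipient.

r to an offspring = 1/2 (one parent–offspring link: r = (1/2)^1 = 1/2).
r to a grandoffspring = 1/4 (two parent–offspring links: r = (1/2)^2 = 1/4).
r to a first cousin = 1/8 (first cousins share one grandparent pair — two paths of length 4: r = 2·(1/2)^4 = 1/8).
Summing one r·B term per recipient: 2·0.5·0.0914 + 1·0.25·0.0481 + 4·0.125·0.267 = 0.236925.

0.236925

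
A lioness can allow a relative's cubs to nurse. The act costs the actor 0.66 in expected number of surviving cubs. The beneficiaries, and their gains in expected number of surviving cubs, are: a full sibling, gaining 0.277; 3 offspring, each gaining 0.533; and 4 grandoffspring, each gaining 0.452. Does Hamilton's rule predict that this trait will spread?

Hamilton's rule: the trait is favored when the sum of r·B over every recipient exceeds the actor's cost C.
r to a full sibling = 1/2 (full sibs share both parents — two paths of length 2: r = 2·(1/2)^2 = 1/2).
r to an offspring = 0.5 (one parent–offspring link: r = (1/2)^1 = 1/2).
r to a grandoffspring = 0.25 (two parent–offspring links: r = (1/2)^2 = 1/4).
Summing one r·B term per recipient: 1·0.5·0.277 + 3·0.5·0.533 + 4·0.25·0.452 = 1.39.
1.39 > 0.66: the indirect benefit exceeds the cost.

Yes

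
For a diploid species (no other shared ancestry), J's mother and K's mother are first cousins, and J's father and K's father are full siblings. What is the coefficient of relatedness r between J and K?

0.15625

Independent pedigree routes through distinct common ancestors add.
J and K are related in two ways: second cousins through their mothers (r = 1/32) and first cousins through their fathers (r = 1/8).
r = 1/32 + 1/8 = 5/32 = 0.15625.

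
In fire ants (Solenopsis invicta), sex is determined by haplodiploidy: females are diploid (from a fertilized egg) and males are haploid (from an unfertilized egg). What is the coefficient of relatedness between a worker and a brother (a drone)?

0.25

Her haploid brother carries none of their father's genes and a random half of their mother's genome; that half matches the maternal half of her own genome with probability 1/2: r = 1/2 · 1/2 = 1/4.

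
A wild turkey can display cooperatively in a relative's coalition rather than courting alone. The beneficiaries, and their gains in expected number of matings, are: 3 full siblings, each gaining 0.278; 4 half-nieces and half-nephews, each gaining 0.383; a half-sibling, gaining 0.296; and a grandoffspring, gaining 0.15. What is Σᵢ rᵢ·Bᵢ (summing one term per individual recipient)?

0.72

r to a full sibling = 1/2 (full sibs share both parents — two paths of length 2: r = 2·(1/2)^2 = 1/2).
r to a half-niece or half-nephew = 1/8 (half-aunt/uncle↔niece/nephew: one path of length 3: r = (1/2)^3 = 1/8).
r to a half-sibling = 0.25 (half-sibs share one parent — one path of length 2: r = (1/2)^2 = 1/4).
r to a grandoffspring = 0.25 (two parent–offspring links: r = (1/2)^2 = 1/4).
Summing one r·B term per recipient: 3·0.5·0.278 + 4·0.125·0.383 + 1·0.25·0.296 + 1·0.25·0.15 = 0.72.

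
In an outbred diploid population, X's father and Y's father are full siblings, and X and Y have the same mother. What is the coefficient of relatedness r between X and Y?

0.375

With two independent routes of shared ancestry, r is the sum of the two contributions.
X and Y are related in two ways: first cousins through their fathers (r = 1/8) and half-sibs through their shared mother (r = 1/4).
r = 1/8 + 1/4 = 0.375.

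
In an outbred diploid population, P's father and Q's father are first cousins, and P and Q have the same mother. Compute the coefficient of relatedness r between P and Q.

0.28125

Wright's path rule: contributions from independent ancestry routes add.
P and Q are related in two ways: second cousins through their fathers (r = 1/32) and half-sibs through their shared mother (r = 1/4).
r = 1/32 + 1/4 = 9/32 = 0.28125.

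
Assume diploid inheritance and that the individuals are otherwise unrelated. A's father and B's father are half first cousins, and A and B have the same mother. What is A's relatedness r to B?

0.265625

Wright's path rule: contributions from independent ancestry routes add.
A and B are related in two ways: half second cousins through their fathers (r = 1/64) and half-sibs through their shared mother (r = 1/4).
r = 1/64 + 1/4 = 0.265625.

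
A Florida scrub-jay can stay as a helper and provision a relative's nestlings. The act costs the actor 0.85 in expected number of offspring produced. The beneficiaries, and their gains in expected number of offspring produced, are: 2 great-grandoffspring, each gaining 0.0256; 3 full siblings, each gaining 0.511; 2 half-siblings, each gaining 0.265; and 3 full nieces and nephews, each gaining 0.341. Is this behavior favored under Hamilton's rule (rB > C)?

Yes

Hamilton's rule: the trait is favored when the sum of r·B over every recipient exceeds the actor's cost C.
r to a great-grandoffspring = 0.125 (three parent–offspring links: r = (1/2)^3 = 1/8).
r to a full sibling = 1/2 (full sibs share both parents — two paths of length 2: r = 2·(1/2)^2 = 1/2).
r to a half-sibling = 0.25 (half-sibs share one parent — one path of length 2: r = (1/2)^2 = 1/4).
r to a full niece or nephew = 1/4 (full aunt/uncle↔niece/nephew: two paths of length 3 through the shared grandparent pair: r = 2·(1/2)^3 = 1/4).
Summing one r·B term per recipient: 2·0.125·0.0256 + 3·0.5·0.511 + 2·0.25·0.265 + 3·0.25·0.341 = 1.16115.
1.16115 > 0.85: the indirect benefit exceeds the cost.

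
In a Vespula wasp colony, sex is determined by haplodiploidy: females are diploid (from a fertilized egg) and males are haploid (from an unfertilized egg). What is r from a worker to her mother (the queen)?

One meiotic link between diploid queen and diploid daughter: r = 1/2.

0.5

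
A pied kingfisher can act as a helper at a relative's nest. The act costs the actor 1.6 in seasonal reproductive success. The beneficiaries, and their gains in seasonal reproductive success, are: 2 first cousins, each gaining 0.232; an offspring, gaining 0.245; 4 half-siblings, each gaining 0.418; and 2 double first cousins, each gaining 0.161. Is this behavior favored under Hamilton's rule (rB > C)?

Hamilton's rule: the trait is favored when the sum of r·B over every recipient exceeds the actor's cost C.
r to a first cousin = 0.125 (first cousins share one grandparent pair — two paths of length 4: r = 2·(1/2)^4 = 1/8).
r to an offspring = 1/2 (one parent–offspring link: r = (1/2)^1 = 1/2).
r to a half-sibling = 0.25 (half-sibs share one parent — one path of length 2: r = (1/2)^2 = 1/4).
r to a double first cousin = 1/4 (double first cousins share both grandparent pairs — four paths of length 4: r = 4·(1/2)^4 = 1/4).
Summing one r·B term per recipient: 2·0.125·0.232 + 1·0.5·0.245 + 4·0.25·0.418 + 2·0.25·0.161 = 0.679.
0.679 < 1.6: the indirect benefit is less than the cost.

No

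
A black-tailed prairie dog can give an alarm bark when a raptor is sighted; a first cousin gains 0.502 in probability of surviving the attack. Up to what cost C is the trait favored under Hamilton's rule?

r to a first cousin = 1/8 (first cousins share one grandparent pair — two paths of length 4: r = 2·(1/2)^4 = 1/8).
Hamilton's rule: n·r·B > C, so the trait is favored while C < n·r·B = 1·0.125·0.502 = 0.06275.

0.06275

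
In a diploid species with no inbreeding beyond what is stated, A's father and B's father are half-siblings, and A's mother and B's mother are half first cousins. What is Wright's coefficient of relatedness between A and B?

With two independent routes of shared ancestry, r is the sum of the two contributions.
A and B are related in two ways: half first cousins through their fathers (r = 1/16) and half second cousins through their mothers (r = 1/64).
r = 1/16 + 1/64 = 0.078125.

0.078125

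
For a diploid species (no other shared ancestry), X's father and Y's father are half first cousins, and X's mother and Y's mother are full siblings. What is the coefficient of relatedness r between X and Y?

With two independent routes of shared ancestry, r is the sum of the two contributions.
X and Y are related in two ways: half second cousins through their fathers (r = 1/64) and first cousins through their mothers (r = 1/8).
r = 1/64 + 1/8 = 0.140625.

0.140625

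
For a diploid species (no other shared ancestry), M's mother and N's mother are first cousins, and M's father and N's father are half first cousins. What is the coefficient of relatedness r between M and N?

Wright's path rule: contributions from independent ancestry routes add.
M and N are related in two ways: second cousins through their mothers (r = 1/32) and half second cousins through their fathers (r = 1/64).
r = 1/32 + 1/64 = 3/64 = 0.046875.

0.046875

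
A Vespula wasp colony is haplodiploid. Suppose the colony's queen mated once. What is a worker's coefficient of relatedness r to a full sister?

0.75

Haplodiploid full sisters inherit their father's entire haploid genome identically (contributing 1/2) and on average half of their mother's contribution (1/2 · 1/2 = 1/4); r = 1/2 + 1/4 = 3/4.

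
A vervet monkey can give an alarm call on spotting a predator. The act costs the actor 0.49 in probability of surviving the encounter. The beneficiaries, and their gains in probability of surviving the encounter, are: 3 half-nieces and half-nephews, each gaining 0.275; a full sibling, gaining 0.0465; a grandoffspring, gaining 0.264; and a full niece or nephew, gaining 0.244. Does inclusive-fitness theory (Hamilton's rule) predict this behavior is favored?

No

Hamilton's rule: the trait is favored when the sum of r·B over every recipient exceeds the actor's cost C.
r to a half-niece or half-nephew = 1/8 (half-aunt/uncle↔niece/nephew: one path of length 3: r = (1/2)^3 = 1/8).
r to a full sibling = 1/2 (full sibs share both parents — two paths of length 2: r = 2·(1/2)^2 = 1/2).
r to a grandoffspring = 1/4 (two parent–offspring links: r = (1/2)^2 = 1/4).
r to a full niece or nephew = 0.25 (full aunt/uncle↔niece/nephew: two paths of length 3 through the shared grandparent pair: r = 2·(1/2)^3 = 1/4).
Summing one r·B term per recipient: 3·0.125·0.275 + 1·0.5·0.0465 + 1·0.25·0.264 + 1·0.25·0.244 = 0.253375.
0.253375 < 0.49: the indirect benefit is less than the cost.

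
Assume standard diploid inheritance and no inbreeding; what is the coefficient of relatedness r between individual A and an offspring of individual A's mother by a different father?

Each parent–offspring link contributes a factor of 1/2, and independent paths through distinct common ancestors add.
Half-sibs share one parent — one path of length 2: r = (1/2)^2 = 1/4.

0.25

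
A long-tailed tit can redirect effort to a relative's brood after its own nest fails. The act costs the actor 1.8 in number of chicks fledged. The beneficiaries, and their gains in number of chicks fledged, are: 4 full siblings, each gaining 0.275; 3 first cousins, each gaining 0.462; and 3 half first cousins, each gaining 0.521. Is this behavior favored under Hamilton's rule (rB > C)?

Hamilton's rule: the trait is favored when the sum of r·B over every recipient exceeds the actor's cost C.
r to a full sibling = 0.5 (full sibs share both parents — two paths of length 2: r = 2·(1/2)^2 = 1/2).
r to a first cousin = 0.125 (first cousins share one grandparent pair — two paths of length 4: r = 2·(1/2)^4 = 1/8).
r to a half first cousin = 1/16 (half first cousins share one grandparent — one path of length 4: r = (1/2)^4 = 1/16).
Summing one r·B term per recipient: 4·0.5·0.275 + 3·0.125·0.462 + 3·0.0625·0.521 = 0.8209375.
0.8209375 < 1.8: the indirect benefit is less than the cost.

No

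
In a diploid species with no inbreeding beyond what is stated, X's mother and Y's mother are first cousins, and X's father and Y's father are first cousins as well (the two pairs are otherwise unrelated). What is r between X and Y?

0.0625

Wright's path rule: contributions from independent ancestry routes add.
X and Y are related in two ways: second cousins through their mothers (r = 1/32) and second cousins through their fathers (r = 1/32).
r = 1/32 + 1/32 = 0.0625.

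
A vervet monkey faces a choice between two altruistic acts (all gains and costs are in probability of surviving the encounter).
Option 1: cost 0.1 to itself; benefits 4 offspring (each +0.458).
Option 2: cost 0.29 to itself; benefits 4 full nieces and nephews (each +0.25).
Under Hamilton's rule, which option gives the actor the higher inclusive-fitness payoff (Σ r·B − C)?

Option 1

Option 1: r to an offspring = 0.5.
Option 1: Σ r·B − C = (4·0.5·0.458) − 0.1 = 0.816.
Option 2: r to a full niece or nephew = 0.25.
Option 2: Σ r·B − C = (4·0.25·0.25) − 0.29 = -0.04.
Option 1 has the higher net inclusive-fitness payoff.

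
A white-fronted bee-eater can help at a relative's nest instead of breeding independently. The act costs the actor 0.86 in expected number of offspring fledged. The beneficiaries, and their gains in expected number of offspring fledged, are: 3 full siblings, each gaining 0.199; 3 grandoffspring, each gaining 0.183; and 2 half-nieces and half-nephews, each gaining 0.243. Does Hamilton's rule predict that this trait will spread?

Hamilton's rule: the trait is favored when the sum of r·B over every recipient exceeds the actor's cost C.
r to a full sibling = 0.5 (full sibs share both parents — two paths of length 2: r = 2·(1/2)^2 = 1/2).
r to a grandoffspring = 1/4 (two parent–offspring links: r = (1/2)^2 = 1/4).
r to a half-niece or half-nephew = 1/8 (half-aunt/uncle↔niece/nephew: one path of length 3: r = (1/2)^3 = 1/8).
Summing one r·B term per recipient: 3·0.5·0.199 + 3·0.25·0.183 + 2·0.125·0.243 = 0.4965.
0.4965 < 0.86: the indirect benefit is less than the cost.

No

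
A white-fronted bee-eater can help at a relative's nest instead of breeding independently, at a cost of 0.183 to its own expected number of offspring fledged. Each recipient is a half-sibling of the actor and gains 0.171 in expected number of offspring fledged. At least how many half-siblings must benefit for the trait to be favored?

5

r to a half-sibling = 1/4 (half-sibs share one parent — one path of length 2: r = (1/2)^2 = 1/4).
Hamilton's rule: n·r·B > C  ⇒  n > C/(r·B) = 0.183/(0.25·0.171) = 4.281.
The smallest integer exceeding 4.281 is 5.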